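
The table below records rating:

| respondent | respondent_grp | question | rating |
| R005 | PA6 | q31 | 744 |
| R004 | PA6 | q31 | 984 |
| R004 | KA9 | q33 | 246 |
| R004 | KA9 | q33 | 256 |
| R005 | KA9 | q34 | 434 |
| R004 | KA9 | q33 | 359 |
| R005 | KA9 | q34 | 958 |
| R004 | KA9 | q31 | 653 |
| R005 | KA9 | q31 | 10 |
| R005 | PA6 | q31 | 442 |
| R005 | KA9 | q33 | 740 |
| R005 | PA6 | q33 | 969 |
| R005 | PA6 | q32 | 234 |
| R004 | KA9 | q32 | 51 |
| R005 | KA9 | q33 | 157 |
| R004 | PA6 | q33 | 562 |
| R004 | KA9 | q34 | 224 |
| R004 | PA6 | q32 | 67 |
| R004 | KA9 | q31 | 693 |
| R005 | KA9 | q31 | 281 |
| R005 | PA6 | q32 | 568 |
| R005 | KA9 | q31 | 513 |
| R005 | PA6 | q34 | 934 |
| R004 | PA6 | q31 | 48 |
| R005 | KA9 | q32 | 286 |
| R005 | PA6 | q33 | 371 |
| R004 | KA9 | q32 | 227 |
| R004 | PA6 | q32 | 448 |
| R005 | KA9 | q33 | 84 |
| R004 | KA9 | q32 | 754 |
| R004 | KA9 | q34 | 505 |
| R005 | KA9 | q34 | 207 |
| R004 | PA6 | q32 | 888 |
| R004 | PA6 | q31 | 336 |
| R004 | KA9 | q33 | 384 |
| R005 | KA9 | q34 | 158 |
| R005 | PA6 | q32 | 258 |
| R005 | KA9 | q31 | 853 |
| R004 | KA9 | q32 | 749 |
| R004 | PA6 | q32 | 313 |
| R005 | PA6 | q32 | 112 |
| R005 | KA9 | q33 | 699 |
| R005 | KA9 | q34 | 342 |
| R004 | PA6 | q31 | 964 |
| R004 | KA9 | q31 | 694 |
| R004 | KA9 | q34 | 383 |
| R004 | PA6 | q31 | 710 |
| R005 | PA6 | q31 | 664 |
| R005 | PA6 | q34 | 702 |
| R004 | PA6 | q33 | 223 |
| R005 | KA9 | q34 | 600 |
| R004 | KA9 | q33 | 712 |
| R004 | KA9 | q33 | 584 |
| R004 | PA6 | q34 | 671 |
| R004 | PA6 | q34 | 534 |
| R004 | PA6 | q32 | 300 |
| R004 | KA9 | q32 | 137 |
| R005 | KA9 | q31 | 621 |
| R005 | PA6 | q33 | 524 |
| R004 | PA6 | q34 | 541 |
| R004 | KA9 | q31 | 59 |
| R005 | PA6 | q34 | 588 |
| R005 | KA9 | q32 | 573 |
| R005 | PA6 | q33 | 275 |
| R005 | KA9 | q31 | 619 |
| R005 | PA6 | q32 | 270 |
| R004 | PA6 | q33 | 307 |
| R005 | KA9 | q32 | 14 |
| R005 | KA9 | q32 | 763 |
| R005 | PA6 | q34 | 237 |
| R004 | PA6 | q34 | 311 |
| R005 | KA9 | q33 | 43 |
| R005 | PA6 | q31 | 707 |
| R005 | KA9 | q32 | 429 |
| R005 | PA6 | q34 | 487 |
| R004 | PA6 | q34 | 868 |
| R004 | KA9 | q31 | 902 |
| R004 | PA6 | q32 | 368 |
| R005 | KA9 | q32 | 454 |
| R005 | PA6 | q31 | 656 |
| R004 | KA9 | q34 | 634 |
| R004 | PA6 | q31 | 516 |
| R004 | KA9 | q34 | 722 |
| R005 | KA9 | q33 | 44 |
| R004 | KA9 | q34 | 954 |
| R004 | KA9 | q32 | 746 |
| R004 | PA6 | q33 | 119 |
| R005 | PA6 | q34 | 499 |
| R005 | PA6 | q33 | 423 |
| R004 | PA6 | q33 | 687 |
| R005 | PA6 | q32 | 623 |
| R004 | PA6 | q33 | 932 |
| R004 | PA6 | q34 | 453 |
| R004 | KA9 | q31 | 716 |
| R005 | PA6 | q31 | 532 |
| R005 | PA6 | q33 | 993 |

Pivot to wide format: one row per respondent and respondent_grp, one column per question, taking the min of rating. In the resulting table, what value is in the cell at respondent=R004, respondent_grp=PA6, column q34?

Rows with respondent=R004, respondent_grp=PA6 and question=q34: rating values are 671, 534, 541, 311, 868, 453.
min(671, 534, 541, 311, 868, 453) = 311.

311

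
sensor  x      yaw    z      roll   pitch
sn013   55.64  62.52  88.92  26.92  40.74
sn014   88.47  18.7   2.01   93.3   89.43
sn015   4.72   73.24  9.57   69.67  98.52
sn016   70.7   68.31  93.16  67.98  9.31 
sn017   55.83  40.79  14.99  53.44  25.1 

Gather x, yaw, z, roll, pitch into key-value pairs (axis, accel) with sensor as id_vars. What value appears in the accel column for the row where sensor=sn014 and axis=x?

88.47

Unpivoting turns each (sensor, wide-column) pair into one long row.
The wide cell at row sn014, column x holds 88.47, so the long row (sn014, x) has accel=88.47.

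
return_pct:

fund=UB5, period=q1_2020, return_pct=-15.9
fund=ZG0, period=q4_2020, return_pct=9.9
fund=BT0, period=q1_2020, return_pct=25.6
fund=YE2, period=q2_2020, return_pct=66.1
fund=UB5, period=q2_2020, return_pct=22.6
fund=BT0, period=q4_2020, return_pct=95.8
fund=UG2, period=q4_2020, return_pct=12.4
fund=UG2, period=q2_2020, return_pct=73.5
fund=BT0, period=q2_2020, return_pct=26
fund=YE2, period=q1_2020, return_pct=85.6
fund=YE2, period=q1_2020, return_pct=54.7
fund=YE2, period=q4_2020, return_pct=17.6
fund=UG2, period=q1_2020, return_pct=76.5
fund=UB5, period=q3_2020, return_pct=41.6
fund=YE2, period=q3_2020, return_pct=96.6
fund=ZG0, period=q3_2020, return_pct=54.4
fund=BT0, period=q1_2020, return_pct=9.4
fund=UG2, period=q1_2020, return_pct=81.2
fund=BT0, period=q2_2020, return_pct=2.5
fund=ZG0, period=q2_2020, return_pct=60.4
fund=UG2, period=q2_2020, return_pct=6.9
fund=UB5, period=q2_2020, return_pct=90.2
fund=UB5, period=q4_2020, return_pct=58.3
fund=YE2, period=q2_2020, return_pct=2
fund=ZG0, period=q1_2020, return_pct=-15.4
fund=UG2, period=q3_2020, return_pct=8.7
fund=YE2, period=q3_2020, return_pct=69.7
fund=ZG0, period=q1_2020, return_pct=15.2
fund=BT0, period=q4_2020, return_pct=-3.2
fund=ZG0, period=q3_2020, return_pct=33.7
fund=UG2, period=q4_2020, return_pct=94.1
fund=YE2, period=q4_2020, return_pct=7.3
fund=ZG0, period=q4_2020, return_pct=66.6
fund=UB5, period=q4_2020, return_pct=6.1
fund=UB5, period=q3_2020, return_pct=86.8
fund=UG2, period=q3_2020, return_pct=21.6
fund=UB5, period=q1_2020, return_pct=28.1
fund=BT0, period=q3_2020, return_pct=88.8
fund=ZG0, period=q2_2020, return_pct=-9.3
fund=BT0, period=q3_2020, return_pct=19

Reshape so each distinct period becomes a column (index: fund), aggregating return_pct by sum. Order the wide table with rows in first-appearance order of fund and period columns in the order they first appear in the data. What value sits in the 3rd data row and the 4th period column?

107.8

With rows in first-appearance order of fund, row 3 is fund=BT0. period columns in first-appearance order: q1_2020, q4_2020, q2_2020, q3_2020; column 4 is q3_2020.
Long rows with fund=BT0, period=q3_2020: 88.8 + 19 = 107.8.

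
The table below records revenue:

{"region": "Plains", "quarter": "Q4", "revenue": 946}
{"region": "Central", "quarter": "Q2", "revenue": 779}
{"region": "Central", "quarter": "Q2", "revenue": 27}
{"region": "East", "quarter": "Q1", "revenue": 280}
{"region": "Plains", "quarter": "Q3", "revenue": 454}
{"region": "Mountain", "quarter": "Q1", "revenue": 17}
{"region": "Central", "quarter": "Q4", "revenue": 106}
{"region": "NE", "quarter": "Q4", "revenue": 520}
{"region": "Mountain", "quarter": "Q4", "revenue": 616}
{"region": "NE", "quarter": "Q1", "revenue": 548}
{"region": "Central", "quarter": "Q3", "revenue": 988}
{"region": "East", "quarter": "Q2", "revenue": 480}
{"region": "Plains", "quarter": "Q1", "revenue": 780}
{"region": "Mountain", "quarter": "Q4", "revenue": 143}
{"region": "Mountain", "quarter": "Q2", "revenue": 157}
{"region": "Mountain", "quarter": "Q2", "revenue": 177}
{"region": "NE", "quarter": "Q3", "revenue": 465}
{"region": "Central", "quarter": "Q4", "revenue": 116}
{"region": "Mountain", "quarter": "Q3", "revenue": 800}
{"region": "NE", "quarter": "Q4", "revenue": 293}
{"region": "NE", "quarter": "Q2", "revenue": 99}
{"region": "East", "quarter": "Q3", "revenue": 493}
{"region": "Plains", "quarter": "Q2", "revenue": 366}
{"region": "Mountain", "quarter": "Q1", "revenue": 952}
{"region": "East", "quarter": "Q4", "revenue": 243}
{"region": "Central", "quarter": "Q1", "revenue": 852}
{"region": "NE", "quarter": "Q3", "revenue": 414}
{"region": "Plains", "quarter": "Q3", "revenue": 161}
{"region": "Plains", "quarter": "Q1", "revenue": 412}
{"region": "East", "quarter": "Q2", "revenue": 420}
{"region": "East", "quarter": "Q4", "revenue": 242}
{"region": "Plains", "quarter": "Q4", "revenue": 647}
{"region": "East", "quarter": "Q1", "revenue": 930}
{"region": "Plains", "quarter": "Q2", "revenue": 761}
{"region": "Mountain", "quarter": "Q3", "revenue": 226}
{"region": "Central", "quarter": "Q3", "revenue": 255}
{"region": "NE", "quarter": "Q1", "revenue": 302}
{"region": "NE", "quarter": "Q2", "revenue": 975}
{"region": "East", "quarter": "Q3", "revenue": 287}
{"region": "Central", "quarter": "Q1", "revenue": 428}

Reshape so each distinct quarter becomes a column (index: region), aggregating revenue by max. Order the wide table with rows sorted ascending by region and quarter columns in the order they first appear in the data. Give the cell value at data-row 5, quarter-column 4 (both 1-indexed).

454

With rows sorted ascending by region, row 5 is region=Plains. quarter columns in first-appearance order: Q4, Q2, Q1, Q3; column 4 is Q3.
Long rows with region=Plains, quarter=Q3: max(454, 161) = 454.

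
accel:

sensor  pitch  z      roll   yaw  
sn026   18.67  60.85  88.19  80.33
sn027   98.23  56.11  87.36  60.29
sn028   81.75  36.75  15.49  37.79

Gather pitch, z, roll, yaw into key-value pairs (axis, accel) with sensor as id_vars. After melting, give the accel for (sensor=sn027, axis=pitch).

Unpivoting turns each (sensor, wide-column) pair into one long row.
The wide cell at row sn027, column pitch holds 98.23, so the long row (sn027, pitch) has accel=98.23.

98.23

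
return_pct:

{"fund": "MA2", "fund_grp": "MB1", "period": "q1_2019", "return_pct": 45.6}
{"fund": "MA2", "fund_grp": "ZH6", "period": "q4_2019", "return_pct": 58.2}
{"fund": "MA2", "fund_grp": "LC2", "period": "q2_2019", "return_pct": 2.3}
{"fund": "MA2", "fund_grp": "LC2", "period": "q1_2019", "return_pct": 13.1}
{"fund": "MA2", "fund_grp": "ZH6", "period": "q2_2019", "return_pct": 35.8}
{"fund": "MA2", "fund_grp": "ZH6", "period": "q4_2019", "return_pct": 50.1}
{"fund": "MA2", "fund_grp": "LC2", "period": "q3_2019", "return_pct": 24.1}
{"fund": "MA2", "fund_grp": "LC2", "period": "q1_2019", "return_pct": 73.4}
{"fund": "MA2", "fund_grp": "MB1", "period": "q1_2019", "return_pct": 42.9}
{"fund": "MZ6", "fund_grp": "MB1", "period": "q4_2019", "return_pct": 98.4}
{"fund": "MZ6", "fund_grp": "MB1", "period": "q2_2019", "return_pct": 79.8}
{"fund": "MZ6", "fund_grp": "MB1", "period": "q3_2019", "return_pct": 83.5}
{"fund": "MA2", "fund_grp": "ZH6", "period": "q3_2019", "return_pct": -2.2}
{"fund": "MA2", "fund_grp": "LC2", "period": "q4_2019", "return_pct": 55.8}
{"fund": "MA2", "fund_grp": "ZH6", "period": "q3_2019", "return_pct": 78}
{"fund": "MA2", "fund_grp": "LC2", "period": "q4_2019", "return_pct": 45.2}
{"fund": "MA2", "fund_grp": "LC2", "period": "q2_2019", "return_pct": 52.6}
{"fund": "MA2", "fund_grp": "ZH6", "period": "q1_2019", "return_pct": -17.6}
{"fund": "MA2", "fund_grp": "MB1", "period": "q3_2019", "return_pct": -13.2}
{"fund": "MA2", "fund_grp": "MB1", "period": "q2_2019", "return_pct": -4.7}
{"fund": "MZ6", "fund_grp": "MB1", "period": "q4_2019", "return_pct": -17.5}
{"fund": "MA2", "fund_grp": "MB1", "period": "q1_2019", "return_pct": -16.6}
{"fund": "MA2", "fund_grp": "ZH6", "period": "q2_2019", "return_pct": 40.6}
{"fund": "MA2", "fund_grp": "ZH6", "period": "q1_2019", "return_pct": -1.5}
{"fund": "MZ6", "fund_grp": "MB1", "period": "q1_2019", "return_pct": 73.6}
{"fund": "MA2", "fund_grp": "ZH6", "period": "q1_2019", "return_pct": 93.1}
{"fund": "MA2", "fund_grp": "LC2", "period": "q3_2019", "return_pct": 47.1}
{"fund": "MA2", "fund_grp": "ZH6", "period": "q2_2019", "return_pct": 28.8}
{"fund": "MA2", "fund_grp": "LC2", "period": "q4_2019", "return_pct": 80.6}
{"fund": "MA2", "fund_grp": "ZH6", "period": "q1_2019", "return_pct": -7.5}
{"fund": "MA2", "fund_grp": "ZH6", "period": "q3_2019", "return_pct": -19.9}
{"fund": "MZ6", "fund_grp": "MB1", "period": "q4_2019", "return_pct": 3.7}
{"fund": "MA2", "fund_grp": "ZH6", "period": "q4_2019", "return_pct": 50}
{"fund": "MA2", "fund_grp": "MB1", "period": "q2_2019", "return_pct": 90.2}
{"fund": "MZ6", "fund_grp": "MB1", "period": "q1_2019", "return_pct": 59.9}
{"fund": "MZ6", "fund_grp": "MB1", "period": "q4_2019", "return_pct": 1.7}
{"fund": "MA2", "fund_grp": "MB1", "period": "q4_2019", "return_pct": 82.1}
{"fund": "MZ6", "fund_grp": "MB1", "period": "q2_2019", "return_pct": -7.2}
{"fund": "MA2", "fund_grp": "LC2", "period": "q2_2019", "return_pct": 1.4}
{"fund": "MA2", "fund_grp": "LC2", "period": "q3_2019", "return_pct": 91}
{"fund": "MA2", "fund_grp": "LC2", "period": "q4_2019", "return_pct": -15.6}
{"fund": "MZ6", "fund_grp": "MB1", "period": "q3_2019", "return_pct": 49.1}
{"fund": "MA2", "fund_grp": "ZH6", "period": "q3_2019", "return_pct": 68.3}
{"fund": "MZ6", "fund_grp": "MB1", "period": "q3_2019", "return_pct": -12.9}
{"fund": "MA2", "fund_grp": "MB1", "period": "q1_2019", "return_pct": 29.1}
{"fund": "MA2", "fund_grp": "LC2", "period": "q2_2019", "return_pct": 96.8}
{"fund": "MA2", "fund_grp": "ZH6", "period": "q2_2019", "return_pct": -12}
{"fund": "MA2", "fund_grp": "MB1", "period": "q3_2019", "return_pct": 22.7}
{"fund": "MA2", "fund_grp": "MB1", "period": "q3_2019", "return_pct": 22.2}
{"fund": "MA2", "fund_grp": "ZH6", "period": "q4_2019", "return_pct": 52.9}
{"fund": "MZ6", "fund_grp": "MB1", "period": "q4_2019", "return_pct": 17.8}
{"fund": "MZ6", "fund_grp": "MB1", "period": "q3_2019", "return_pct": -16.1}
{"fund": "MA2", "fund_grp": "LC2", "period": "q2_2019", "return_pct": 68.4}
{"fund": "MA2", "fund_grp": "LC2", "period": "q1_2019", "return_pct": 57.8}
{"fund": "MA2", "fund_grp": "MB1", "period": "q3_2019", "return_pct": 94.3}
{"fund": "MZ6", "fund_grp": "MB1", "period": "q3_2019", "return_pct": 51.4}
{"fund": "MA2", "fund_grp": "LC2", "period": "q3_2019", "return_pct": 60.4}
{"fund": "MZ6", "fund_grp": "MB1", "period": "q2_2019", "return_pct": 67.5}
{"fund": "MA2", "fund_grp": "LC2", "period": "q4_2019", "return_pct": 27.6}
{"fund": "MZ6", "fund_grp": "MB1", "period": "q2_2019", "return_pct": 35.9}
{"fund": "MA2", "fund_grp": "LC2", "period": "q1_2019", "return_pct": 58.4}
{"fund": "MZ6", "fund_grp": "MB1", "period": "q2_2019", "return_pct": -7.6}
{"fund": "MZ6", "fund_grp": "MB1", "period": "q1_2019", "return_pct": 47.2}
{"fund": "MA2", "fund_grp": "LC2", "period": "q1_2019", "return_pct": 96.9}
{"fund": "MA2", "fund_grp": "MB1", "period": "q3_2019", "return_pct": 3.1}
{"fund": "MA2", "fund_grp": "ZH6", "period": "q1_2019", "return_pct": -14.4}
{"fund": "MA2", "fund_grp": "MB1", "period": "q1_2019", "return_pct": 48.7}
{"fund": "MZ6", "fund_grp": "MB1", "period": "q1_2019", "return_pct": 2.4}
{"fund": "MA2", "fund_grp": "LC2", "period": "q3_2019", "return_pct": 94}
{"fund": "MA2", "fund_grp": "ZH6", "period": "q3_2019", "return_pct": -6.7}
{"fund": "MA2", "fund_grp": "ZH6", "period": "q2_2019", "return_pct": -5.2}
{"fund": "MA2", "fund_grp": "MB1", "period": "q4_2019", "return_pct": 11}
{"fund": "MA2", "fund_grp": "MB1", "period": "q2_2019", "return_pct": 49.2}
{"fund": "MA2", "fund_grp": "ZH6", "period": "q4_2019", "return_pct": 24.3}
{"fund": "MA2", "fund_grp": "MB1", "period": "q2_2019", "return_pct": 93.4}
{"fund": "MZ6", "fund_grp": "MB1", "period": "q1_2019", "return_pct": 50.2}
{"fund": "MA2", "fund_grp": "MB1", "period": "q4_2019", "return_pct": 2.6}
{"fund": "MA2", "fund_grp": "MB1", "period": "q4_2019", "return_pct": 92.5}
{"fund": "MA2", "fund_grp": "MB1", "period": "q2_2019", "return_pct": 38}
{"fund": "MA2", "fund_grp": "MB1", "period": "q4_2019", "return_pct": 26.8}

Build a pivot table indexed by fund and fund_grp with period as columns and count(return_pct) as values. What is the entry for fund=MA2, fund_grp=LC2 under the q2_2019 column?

Rows with fund=MA2, fund_grp=LC2 and period=q2_2019: return_pct values are 2.3, 52.6, 1.4, 96.8, 68.4.
5 rows match — count = 5.

5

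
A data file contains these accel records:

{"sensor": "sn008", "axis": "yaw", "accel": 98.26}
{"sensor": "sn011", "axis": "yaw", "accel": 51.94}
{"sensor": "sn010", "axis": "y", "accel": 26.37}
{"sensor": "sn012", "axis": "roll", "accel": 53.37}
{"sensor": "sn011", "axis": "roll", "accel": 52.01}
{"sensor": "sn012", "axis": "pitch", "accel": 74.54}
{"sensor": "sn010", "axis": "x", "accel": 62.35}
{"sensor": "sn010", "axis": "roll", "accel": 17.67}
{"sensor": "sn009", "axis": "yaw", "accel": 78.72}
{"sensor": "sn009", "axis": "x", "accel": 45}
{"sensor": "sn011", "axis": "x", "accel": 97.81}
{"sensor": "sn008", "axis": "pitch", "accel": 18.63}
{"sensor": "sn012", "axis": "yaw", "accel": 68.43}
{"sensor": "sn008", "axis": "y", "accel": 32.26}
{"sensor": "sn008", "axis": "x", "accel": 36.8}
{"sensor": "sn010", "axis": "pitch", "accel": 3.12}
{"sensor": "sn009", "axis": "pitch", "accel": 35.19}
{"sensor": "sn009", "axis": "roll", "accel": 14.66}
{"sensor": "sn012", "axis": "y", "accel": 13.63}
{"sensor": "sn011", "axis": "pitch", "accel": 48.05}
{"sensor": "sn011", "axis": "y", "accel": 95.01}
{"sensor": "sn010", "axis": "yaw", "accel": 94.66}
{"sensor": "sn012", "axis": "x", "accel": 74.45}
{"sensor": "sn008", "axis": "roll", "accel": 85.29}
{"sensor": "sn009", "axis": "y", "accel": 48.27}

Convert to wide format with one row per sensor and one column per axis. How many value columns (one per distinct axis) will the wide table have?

5 distinct axis values: y, x, pitch, yaw, roll.

5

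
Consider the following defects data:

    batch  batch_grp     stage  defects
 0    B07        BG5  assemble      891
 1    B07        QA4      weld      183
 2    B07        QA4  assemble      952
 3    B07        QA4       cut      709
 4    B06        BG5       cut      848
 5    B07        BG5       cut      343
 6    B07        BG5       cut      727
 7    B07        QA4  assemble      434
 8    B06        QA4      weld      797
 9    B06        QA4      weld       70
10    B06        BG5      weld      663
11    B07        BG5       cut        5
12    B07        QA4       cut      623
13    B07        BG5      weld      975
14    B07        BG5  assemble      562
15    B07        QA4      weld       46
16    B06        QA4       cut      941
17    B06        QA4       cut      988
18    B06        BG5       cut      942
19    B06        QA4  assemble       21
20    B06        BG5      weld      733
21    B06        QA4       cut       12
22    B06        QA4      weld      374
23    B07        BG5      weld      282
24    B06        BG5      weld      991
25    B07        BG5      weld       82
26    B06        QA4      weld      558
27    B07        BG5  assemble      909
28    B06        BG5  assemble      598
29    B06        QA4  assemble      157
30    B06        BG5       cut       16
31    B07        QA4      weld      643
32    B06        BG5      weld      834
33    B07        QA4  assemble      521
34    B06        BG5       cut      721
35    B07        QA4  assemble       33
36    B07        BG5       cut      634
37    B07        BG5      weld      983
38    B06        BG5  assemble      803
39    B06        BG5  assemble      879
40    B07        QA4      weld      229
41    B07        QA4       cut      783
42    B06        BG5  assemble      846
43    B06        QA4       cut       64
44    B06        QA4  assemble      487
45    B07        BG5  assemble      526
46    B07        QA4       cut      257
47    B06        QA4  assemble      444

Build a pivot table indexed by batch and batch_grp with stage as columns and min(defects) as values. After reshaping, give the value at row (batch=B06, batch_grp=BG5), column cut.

16

Rows with batch=B06, batch_grp=BG5 and stage=cut: defects values are 848, 942, 16, 721.
min(848, 942, 16, 721) = 16.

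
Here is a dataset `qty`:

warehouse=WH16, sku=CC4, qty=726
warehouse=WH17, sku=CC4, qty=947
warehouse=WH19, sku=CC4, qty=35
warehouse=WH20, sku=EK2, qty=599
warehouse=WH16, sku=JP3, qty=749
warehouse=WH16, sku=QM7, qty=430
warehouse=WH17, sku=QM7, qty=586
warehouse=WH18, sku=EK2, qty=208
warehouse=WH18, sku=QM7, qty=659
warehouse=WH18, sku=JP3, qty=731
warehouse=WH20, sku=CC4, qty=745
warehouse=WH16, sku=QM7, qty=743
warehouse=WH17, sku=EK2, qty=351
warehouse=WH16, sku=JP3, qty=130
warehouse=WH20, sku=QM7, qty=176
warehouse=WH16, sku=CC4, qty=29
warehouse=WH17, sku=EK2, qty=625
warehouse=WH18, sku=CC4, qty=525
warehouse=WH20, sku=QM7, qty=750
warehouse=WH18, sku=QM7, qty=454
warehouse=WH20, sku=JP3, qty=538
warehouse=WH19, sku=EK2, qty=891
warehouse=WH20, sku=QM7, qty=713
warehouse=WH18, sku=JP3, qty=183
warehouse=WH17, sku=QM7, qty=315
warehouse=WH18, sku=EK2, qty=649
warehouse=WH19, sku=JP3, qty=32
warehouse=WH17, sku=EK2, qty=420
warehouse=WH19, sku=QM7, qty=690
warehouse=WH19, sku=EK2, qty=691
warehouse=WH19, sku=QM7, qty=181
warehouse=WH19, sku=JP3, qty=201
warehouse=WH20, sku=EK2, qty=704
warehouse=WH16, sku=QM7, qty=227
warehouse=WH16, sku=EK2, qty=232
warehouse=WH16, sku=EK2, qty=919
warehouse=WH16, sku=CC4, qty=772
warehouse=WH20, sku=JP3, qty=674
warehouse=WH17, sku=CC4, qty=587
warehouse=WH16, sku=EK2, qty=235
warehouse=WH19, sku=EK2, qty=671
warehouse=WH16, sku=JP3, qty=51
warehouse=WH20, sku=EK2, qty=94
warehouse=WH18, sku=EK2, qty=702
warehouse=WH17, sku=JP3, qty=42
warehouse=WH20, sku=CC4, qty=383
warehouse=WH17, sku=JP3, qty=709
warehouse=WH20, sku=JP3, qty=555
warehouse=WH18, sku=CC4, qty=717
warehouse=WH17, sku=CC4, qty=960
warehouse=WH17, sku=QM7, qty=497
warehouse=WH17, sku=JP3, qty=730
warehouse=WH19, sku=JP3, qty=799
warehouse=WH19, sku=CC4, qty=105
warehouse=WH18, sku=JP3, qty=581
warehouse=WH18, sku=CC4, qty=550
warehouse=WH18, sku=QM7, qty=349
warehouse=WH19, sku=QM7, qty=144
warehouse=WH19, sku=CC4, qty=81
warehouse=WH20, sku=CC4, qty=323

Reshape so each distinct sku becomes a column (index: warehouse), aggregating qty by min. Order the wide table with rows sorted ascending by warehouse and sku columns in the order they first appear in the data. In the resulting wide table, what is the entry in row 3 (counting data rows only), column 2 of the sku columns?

With rows sorted ascending by warehouse, row 3 is warehouse=WH18. sku columns in first-appearance order: CC4, EK2, JP3, QM7; column 2 is EK2.
Long rows with warehouse=WH18, sku=EK2: min(208, 649, 702) = 208.

208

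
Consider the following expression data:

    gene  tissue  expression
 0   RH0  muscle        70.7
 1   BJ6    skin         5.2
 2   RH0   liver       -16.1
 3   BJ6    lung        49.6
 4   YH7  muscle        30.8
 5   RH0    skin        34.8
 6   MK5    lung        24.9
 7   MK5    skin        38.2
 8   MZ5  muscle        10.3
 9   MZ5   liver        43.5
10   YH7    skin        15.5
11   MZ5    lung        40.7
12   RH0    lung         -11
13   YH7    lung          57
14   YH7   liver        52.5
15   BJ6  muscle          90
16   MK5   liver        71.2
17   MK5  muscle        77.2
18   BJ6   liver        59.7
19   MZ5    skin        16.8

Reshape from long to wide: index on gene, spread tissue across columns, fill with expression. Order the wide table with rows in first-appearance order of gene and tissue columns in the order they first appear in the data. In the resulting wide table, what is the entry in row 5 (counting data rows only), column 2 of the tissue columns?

16.8

With rows in first-appearance order of gene, row 5 is gene=MZ5. tissue columns in first-appearance order: muscle, skin, liver, lung; column 2 is skin.
Long rows with gene=MZ5, tissue=skin: expression = 16.8.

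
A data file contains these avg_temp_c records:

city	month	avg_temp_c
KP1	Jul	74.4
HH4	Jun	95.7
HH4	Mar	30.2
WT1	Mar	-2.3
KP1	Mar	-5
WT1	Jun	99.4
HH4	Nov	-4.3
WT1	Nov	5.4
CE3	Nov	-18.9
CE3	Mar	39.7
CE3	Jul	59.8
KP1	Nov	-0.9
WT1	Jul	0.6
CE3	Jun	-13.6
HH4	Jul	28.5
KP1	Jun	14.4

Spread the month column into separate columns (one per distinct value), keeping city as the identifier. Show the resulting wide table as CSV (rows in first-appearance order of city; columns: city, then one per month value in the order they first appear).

Columns: city plus the 4 distinct month values (Jul, Jun, Mar, Nov).
For example, row KP1 column Jul takes avg_temp_c=74.4 from the long row (KP1, Jul).

city,Jul,Jun,Mar,Nov
KP1,74.4,14.4,-5,-0.9
HH4,28.5,95.7,30.2,-4.3
WT1,0.6,99.4,-2.3,5.4
CE3,59.8,-13.6,39.7,-18.9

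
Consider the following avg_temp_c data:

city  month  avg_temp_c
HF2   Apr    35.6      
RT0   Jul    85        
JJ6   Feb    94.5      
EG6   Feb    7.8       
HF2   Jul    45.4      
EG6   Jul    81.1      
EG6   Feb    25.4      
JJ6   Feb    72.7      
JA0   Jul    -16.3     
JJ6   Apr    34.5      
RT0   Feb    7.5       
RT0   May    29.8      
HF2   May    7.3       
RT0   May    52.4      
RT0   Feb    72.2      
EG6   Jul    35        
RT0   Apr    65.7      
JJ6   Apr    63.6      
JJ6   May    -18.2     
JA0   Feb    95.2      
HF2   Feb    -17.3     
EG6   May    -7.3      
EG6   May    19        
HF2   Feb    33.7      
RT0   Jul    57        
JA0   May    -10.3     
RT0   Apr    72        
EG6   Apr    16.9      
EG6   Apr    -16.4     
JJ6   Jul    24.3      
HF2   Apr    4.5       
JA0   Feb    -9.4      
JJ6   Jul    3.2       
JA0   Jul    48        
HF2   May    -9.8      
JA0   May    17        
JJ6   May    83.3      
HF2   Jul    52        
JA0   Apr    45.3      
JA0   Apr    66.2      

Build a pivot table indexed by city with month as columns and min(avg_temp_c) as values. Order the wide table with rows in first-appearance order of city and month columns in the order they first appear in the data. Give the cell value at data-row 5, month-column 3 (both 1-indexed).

-9.4

With rows in first-appearance order of city, row 5 is city=JA0. month columns in first-appearance order: Apr, Jul, Feb, May; column 3 is Feb.
Long rows with city=JA0, month=Feb: min(95.2, -9.4) = -9.4.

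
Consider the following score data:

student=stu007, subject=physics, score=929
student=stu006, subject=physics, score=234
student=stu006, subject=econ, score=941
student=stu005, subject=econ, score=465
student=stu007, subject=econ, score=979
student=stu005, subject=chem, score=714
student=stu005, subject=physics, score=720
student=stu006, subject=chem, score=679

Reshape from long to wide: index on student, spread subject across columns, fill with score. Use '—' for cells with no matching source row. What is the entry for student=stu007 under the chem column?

—

No long-format row has student=stu007 and subject=chem, so the cell is —.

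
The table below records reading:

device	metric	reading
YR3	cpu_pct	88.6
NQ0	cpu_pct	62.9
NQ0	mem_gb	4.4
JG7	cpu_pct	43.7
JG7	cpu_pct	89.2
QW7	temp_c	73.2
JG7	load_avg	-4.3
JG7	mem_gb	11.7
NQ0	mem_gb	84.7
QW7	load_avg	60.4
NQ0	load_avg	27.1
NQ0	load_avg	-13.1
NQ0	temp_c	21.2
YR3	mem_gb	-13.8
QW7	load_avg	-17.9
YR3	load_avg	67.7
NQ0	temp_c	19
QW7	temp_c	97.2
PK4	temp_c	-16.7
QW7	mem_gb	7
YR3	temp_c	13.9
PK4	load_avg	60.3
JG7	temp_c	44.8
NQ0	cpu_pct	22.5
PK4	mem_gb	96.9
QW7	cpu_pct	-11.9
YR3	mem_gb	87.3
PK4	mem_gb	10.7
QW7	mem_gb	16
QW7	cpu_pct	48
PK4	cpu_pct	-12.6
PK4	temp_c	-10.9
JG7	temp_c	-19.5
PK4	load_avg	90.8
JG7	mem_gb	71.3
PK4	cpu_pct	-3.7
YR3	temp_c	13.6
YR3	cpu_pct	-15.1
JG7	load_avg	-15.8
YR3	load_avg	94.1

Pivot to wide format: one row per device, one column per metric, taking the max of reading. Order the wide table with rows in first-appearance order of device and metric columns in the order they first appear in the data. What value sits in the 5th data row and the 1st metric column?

-3.7

With rows in first-appearance order of device, row 5 is device=PK4. metric columns in first-appearance order: cpu_pct, mem_gb, temp_c, load_avg; column 1 is cpu_pct.
Long rows with device=PK4, metric=cpu_pct: max(-12.6, -3.7) = -3.7.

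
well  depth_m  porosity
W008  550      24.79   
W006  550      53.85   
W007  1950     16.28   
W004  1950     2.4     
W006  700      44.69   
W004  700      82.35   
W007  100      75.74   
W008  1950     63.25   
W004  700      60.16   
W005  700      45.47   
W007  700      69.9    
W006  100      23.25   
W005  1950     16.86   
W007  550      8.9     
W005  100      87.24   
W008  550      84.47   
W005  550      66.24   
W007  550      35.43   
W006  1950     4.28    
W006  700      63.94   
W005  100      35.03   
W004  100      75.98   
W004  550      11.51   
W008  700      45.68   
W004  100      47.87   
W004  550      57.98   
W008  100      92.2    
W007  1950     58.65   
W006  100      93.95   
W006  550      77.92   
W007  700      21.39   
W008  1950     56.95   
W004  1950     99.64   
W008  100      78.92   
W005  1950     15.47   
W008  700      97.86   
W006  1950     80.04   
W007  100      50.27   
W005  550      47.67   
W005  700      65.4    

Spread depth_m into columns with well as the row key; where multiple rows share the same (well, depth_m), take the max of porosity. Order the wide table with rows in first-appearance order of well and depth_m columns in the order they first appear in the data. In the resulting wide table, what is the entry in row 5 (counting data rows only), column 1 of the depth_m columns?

With rows in first-appearance order of well, row 5 is well=W005. depth_m columns in first-appearance order: 550, 1950, 700, 100; column 1 is 550.
Long rows with well=W005, depth_m=550: max(66.24, 47.67) = 66.24.

66.24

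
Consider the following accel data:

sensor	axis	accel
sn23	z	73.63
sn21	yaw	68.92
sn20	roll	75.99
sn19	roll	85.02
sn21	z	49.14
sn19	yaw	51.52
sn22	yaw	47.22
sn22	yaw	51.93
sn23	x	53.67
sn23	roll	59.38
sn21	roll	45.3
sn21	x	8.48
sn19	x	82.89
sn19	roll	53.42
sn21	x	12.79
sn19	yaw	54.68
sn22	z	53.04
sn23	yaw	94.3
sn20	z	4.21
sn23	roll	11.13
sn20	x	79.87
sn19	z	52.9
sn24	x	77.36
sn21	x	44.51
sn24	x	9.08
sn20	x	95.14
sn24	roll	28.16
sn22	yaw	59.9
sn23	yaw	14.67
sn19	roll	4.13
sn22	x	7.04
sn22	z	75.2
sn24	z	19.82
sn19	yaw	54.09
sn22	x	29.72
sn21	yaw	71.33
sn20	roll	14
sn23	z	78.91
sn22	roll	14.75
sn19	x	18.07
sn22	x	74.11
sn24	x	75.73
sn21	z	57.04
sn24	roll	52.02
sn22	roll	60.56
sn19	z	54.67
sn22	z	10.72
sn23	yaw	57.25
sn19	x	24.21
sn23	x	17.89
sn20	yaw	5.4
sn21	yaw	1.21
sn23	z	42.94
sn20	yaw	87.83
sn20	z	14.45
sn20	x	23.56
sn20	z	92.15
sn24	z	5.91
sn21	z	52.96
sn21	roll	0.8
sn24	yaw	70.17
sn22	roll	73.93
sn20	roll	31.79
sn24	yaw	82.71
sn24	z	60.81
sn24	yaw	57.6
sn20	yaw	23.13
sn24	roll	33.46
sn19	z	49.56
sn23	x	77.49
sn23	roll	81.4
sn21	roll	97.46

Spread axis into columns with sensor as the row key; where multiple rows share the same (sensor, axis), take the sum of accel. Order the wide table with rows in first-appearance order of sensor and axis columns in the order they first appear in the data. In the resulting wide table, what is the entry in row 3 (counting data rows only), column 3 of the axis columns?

With rows in first-appearance order of sensor, row 3 is sensor=sn20. axis columns in first-appearance order: z, yaw, roll, x; column 3 is roll.
Long rows with sensor=sn20, axis=roll: 75.99 + 14 + 31.79 = 121.78.

121.78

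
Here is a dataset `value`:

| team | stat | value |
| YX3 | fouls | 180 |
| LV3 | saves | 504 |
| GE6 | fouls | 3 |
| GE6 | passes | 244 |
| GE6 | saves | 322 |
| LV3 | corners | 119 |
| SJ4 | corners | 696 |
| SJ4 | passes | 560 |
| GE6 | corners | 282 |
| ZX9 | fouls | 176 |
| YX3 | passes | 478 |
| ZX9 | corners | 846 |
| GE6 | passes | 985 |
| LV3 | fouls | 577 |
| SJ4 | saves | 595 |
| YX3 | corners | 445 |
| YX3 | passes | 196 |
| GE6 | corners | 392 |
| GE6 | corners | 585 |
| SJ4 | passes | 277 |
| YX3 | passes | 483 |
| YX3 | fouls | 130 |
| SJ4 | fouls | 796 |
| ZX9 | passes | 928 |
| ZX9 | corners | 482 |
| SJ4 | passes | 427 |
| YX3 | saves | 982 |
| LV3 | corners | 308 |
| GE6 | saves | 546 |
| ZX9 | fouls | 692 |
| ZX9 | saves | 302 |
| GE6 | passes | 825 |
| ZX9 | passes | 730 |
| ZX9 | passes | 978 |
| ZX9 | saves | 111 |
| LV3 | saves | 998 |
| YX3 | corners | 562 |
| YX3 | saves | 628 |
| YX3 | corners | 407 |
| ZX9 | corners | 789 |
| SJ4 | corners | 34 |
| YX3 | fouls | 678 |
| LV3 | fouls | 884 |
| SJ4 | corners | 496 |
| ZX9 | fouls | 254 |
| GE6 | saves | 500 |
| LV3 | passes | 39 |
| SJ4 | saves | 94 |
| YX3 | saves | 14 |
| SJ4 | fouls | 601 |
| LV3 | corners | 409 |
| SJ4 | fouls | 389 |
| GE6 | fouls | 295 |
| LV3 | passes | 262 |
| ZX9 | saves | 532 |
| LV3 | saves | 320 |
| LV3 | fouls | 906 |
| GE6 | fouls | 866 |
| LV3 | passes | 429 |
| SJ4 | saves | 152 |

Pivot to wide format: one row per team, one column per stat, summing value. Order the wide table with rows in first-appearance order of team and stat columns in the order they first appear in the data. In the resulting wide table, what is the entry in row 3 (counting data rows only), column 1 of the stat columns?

1164

With rows in first-appearance order of team, row 3 is team=GE6. stat columns in first-appearance order: fouls, saves, passes, corners; column 1 is fouls.
Long rows with team=GE6, stat=fouls: 3 + 295 + 866 = 1164.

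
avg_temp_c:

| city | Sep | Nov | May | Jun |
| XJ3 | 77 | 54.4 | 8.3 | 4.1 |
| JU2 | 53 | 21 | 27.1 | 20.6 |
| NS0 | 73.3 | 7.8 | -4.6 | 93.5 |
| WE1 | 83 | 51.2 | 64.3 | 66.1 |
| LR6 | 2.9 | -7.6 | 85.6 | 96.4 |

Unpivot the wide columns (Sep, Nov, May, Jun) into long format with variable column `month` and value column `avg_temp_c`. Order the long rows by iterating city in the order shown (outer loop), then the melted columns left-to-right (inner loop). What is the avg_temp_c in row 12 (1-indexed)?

93.5

20 rows total (5 × 4). Row 12: index ⌊(12-1)/4⌋ = 2 into city → NS0; (12-1) mod 4 = 3 into the melted columns → Jun.
So row 12 is (NS0, Jun, 93.5); avg_temp_c = 93.5.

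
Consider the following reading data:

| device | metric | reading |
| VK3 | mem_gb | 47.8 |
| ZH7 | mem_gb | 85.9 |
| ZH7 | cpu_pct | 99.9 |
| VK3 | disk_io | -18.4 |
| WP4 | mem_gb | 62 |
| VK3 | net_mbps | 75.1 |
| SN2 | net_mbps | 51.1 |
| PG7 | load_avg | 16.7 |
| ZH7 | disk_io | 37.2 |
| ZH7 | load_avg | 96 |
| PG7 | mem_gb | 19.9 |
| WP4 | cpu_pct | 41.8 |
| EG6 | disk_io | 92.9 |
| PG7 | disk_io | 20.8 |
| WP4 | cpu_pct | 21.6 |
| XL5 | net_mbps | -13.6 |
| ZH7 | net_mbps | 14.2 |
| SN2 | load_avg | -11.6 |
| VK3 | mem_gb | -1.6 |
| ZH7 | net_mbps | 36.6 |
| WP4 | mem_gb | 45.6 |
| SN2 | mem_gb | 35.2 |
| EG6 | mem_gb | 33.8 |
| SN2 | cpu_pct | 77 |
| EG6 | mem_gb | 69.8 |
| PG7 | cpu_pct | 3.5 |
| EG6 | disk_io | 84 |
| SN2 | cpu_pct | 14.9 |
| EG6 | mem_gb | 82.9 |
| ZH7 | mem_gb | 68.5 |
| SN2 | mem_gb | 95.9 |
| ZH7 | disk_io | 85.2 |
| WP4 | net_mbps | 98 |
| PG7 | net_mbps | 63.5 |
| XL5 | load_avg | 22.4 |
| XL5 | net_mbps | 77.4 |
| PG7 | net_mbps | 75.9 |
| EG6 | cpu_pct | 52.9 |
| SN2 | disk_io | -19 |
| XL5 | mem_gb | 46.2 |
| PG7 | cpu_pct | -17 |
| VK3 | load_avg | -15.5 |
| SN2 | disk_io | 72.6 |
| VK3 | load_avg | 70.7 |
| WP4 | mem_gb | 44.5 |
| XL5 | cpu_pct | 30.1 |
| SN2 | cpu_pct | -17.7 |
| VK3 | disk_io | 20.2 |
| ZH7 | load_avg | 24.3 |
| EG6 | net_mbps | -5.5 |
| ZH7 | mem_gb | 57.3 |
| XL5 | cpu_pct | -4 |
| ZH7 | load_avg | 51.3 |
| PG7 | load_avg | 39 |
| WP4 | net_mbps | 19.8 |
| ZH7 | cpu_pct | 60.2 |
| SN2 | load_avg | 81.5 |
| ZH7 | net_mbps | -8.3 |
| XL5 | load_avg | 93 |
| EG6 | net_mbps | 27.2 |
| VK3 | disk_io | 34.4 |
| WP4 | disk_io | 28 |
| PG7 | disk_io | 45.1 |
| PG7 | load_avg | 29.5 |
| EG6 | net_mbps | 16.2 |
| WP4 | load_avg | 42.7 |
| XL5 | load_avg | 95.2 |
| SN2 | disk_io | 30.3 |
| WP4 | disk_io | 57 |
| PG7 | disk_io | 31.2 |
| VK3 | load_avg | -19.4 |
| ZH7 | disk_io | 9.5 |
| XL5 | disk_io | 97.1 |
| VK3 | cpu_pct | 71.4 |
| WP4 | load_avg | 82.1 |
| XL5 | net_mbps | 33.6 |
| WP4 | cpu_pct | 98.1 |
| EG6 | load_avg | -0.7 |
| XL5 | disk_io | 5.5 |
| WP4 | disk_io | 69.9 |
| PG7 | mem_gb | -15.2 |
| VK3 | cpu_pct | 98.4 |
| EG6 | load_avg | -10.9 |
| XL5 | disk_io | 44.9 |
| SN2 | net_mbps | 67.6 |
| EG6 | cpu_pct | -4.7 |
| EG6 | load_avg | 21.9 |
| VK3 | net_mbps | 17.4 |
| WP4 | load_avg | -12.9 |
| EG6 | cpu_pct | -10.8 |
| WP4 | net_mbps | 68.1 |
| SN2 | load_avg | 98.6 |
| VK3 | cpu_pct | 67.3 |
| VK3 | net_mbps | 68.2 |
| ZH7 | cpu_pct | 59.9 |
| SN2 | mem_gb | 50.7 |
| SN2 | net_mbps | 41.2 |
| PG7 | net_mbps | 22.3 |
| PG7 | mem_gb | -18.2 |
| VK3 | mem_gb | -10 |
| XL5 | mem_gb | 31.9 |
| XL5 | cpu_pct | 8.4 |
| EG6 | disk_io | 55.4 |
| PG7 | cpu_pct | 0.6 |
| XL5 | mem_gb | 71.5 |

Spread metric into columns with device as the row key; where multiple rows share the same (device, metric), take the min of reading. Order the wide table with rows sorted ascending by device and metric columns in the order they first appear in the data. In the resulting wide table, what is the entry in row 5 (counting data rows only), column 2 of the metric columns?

With rows sorted ascending by device, row 5 is device=WP4. metric columns in first-appearance order: mem_gb, cpu_pct, disk_io, net_mbps, load_avg; column 2 is cpu_pct.
Long rows with device=WP4, metric=cpu_pct: min(41.8, 21.6, 98.1) = 21.6.

21.6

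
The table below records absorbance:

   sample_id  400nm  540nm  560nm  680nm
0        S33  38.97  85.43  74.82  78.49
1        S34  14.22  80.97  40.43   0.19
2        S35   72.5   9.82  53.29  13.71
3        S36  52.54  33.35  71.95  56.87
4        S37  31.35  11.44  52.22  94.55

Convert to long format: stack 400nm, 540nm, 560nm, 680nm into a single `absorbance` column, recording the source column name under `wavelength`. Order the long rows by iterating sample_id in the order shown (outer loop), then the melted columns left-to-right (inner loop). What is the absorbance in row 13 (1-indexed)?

52.54

20 rows total (5 × 4). Row 13: index ⌊(13-1)/4⌋ = 3 into sample_id → S36; (13-1) mod 4 = 0 into the melted columns → 400nm.
So row 13 is (S36, 400nm, 52.54); absorbance = 52.54.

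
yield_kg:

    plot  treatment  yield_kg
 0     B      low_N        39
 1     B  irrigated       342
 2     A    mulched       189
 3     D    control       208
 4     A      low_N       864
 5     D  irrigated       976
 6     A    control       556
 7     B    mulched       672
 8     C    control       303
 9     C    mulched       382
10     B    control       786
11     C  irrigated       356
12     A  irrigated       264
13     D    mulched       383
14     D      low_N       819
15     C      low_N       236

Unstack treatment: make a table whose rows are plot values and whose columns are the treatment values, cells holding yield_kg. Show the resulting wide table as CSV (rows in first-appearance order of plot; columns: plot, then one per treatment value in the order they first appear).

Columns: plot plus the 4 distinct treatment values (low_N, irrigated, mulched, control).
For example, row B column low_N takes yield_kg=39 from the long row (B, low_N).

plot,low_N,irrigated,mulched,control
B,39,342,672,786
A,864,264,189,556
D,819,976,383,208
C,236,356,382,303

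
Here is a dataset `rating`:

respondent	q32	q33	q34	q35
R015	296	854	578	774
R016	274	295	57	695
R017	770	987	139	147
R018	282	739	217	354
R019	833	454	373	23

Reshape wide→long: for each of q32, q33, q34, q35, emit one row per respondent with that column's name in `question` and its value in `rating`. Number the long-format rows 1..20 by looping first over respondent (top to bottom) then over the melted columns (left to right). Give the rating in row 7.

20 rows total (5 × 4). Row 7: index ⌊(7-1)/4⌋ = 1 into respondent → R016; (7-1) mod 4 = 2 into the melted columns → q34.
So row 7 is (R016, q34, 57); rating = 57.

57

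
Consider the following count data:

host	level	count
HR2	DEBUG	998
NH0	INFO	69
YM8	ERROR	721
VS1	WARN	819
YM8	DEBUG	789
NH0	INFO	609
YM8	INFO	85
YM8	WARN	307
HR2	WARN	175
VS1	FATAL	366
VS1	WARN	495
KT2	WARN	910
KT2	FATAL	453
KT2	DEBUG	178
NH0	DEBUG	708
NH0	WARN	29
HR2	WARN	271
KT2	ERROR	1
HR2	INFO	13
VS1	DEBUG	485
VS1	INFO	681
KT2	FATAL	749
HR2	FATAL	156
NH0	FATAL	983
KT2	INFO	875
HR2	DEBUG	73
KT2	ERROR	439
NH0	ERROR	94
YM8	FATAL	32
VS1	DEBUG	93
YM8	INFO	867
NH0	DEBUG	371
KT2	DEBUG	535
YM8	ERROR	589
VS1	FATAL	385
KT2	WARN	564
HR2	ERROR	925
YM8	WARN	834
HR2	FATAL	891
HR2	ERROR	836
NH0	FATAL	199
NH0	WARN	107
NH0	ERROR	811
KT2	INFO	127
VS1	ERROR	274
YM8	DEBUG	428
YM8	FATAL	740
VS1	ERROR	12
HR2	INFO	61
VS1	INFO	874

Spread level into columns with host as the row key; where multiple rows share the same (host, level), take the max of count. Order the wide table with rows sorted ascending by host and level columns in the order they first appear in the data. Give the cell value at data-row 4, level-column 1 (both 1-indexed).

With rows sorted ascending by host, row 4 is host=VS1. level columns in first-appearance order: DEBUG, INFO, ERROR, WARN, FATAL; column 1 is DEBUG.
Long rows with host=VS1, level=DEBUG: max(485, 93) = 485.

485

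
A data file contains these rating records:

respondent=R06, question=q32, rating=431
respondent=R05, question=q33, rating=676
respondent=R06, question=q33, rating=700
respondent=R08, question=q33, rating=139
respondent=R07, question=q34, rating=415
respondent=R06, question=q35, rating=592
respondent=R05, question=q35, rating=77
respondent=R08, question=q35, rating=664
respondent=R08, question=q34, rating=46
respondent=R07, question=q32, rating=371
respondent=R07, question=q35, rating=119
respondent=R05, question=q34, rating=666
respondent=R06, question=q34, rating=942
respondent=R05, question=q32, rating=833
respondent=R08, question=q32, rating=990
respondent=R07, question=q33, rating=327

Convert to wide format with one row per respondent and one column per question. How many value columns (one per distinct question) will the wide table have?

4

4 distinct question values: q32, q33, q34, q35.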